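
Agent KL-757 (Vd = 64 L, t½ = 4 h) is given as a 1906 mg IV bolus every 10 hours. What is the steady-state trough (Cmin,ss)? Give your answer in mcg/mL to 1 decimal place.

k = ln2/t½ = ln2/4 ≈ 0.173287 h⁻¹; fraction remaining f = e^(−kτ) = e^(−0.173287×10) ≈ 0.1768.
Each bolus raises the concentration by D/Vd = 1906/64 ≈ 29.781 mcg/mL.
Steady-state trough Cmin,ss = C₀·f/(1−f) ≈ 29.781 × 0.1768/0.8232 ≈ 6.396 mcg/mL.

6.4 mcg/mL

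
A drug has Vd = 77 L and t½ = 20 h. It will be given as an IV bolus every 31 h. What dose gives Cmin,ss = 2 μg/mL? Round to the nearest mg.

τ/t½ = 31/20 ≈ 1.55, so f = (1/2)^(31/20) ≈ 0.341510.
Cmin,ss = (D/Vd)·f/(1−f), so D = Cmin,ss·Vd·(1−f)/f.
D = 2 × 77 × (1−f)/f ≈ 2 × 77 × 1.92817 ≈ 296.94 mg.

297 mg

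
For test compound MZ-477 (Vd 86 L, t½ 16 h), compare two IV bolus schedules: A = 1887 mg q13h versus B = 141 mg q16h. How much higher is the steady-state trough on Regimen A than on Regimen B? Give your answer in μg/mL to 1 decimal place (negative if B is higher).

Regimen A: f = (1/2)^(13/16) ≈ 0.5694; Cmin,ss = (1887/86)·f/(1−f) ≈ 29.015 μg/mL.
Regimen B: f = (1/2)^(16/16) ≈ 0.5000; Cmin,ss = (141/86)·f/(1−f) ≈ 1.640 μg/mL.
Difference ≈ 29.015 − 1.640 ≈ 27.375 μg/mL.

27.4 μg/mL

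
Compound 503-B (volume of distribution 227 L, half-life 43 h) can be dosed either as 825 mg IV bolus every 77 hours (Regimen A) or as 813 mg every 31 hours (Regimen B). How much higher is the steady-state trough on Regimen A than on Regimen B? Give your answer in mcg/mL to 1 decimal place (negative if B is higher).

-4.0 mcg/mL

Regimen A: f = (1/2)^(77/43) ≈ 0.2890; Cmin,ss = (825/227)·f/(1−f) ≈ 1.477 mcg/mL.
Regimen B: f = (1/2)^(31/43) ≈ 0.6067; Cmin,ss = (813/227)·f/(1−f) ≈ 5.525 mcg/mL.
Difference ≈ 1.477 − 5.525 ≈ -4.048 mcg/mL.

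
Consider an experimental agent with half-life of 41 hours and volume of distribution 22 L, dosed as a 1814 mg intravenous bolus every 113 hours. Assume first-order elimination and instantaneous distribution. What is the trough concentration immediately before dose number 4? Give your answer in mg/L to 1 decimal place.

14.3 mg/L

f = (1/2)^(τ/t½) = (1/2)^(113/41) ≈ 0.1480.
C₀ = D/Vd = 1814/22 ≈ 82.455 mg/L.
Before the 4th dose, 3 doses have been given. Superposition: Cmin = C₀·(f + f² + … + f^3).
≈ 82.455 × (0.1480 + 0.0219 + 0.0032) ≈ 82.455 × 0.1731 ≈ 14.273 mg/L.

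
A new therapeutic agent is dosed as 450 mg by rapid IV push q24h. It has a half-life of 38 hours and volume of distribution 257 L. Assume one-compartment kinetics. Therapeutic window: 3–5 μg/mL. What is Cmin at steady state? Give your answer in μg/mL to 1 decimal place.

k = ln2/t½ = ln2/38 ≈ 0.018241 h⁻¹; fraction remaining f = e^(−kτ) = e^(−0.018241×24) ≈ 0.6455.
Single-dose peak C₀ = D/Vd = 450/257 ≈ 1.751 μg/mL.
Steady-state trough Cmin,ss = C₀·f/(1−f) ≈ 1.751 × 0.6455/0.3545 ≈ 3.188 μg/mL.
Trough 3.2 μg/mL vs MEC 3 μg/mL: adequate.

3.2 μg/mL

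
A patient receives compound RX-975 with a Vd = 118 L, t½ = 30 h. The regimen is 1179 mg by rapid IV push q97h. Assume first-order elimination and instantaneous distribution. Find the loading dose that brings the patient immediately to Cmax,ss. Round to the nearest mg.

f = (1/2)^(97/30) ≈ 0.106333; accumulation ratio R = 1/(1−f) ≈ 1.11899.
Loading dose to hit Cmax,ss on first dose: D_load = D_maint·R ≈ 1179 × 1.11899 ≈ 1319.29 mg.

1319 mg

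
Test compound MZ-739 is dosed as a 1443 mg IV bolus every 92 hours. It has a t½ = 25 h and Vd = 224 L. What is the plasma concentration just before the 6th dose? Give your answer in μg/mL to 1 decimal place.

f = (1/2)^(τ/t½) = (1/2)^(92/25) ≈ 0.0780.
C₀ = D/Vd = 1443/224 ≈ 6.442 μg/mL.
Before the 6th dose, 5 doses have been given. Superposition: Cmin = C₀·(f + f² + … + f^5).
≈ 6.442 × (0.0780 + 0.0061 + 0.0005 + 0.0000 + 0.0000) ≈ 6.442 × 0.0846 ≈ 0.545 μg/mL.

0.5 μg/mL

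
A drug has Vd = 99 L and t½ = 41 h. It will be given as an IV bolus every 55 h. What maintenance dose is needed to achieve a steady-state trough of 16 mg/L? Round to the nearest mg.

τ/t½ = 55/41 ≈ 1.3415, so f = (1/2)^(55/41) ≈ 0.394620.
Cmin,ss = (D/Vd)·f/(1−f), so D = Cmin,ss·Vd·(1−f)/f.
D = 16 × 99 × (1−f)/f ≈ 16 × 99 × 1.53408 ≈ 2429.98 mg.

2430 mg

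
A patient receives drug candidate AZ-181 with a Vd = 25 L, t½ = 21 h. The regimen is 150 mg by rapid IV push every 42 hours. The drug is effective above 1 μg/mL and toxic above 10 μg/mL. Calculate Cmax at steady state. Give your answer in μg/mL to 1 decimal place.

The dosing interval is 2 half-lives, so f = 2^(−2) = 0.25.
Accumulation ratio R = 1/(1 − f) = 1/0.75 = 4/3.
Single-dose peak C₀ = D/Vd = 150/25 = 6 μg/mL.
Steady-state peak Cmax,ss = C₀·R = 6 × 4/3 ≈ 8.000 μg/mL.
Peak 8.0 μg/mL vs MTC 10 μg/mL: below toxic threshold.

8.0 μg/mL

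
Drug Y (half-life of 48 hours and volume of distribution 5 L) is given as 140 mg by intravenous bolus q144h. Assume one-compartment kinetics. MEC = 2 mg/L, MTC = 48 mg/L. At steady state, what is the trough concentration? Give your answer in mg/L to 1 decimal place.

4.0 mg/L

τ = 144 h = 3 half-lives, so f = (1/2)^3 = 0.125.
Accumulation ratio R = 1/(1 − f) = 1/0.875 = 8/7.
Single-dose peak C₀ = D/Vd = 140/5 = 28 mg/L.
Steady-state peak Cmax,ss = C₀·R = 28 × 8/7 ≈ 32.000 mg/L.
Steady-state trough Cmin,ss = Cmax,ss·f ≈ 32.000 × 0.125 ≈ 4.000 mg/L.
Trough 4.0 mg/L vs MEC 2 mg/L: adequate.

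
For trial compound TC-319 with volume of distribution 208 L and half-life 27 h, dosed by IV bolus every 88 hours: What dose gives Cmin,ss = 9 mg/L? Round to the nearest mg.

16052 mg

τ/t½ = 88/27 ≈ 3.2593, so f = (1/2)^(88/27) ≈ 0.104440.
Cmin,ss = (D/Vd)·f/(1−f), so D = Cmin,ss·Vd·(1−f)/f.
D = 9 × 208 × (1−f)/f ≈ 9 × 208 × 8.57488 ≈ 16052.18 mg.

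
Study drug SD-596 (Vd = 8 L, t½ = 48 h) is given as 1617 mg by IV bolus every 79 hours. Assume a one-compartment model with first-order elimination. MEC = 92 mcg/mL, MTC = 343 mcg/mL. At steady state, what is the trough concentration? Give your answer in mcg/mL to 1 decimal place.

k = ln2/t½ = ln2/48 ≈ 0.014441 h⁻¹; fraction remaining f = e^(−kτ) = e^(−0.014441×79) ≈ 0.3196.
Accumulation ratio R = 1/(1 − f) ≈ 1/0.6804 ≈ 1.4697.
Single-dose peak C₀ = D/Vd = 1617/8 ≈ 202.125 mcg/mL.
Cmax,ss = C₀/(1 − f) ≈ 202.125/0.6804 ≈ 297.068 mcg/mL.
One interval later, Cmin,ss = Cmax,ss·e^(−kτ) ≈ 297.068 × 0.3196 ≈ 94.943 mcg/mL.
Trough 94.9 mcg/mL vs MEC 92 mcg/mL: adequate.

94.9 mcg/mL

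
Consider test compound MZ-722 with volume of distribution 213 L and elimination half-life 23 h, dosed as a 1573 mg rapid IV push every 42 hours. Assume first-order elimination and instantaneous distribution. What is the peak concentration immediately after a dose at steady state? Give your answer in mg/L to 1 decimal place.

k = ln2/t½ = ln2/23 ≈ 0.030137 h⁻¹; fraction remaining f = e^(−kτ) = e^(−0.030137×42) ≈ 0.2820.
Accumulation ratio R = 1/(1 − f) ≈ 1/0.7180 ≈ 1.3928.
Each bolus raises the concentration by D/Vd = 1573/213 ≈ 7.385 mg/L.
Steady-state peak Cmax,ss = C₀·R ≈ 7.385 × 1.3928 ≈ 10.286 mg/L.

10.3 mg/L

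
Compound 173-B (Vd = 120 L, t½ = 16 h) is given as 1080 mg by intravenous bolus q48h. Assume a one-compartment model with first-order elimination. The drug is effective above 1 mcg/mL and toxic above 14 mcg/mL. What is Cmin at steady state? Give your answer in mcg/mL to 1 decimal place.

1.3 mcg/mL

τ = 48 h = 3 half-lives, so f = (1/2)^3 = 0.125.
Accumulation ratio R = 1/(1 − f) = 1/0.875 = 8/7.
Single-dose peak C₀ = D/Vd = 1080/120 = 9 mcg/mL.
Steady-state peak Cmax,ss = C₀·R = 9 × 8/7 ≈ 10.286 mcg/mL.
Steady-state trough Cmin,ss = Cmax,ss·f ≈ 10.286 × 0.125 ≈ 1.286 mcg/mL.
Trough 1.3 mcg/mL vs MEC 1 mcg/mL: adequate.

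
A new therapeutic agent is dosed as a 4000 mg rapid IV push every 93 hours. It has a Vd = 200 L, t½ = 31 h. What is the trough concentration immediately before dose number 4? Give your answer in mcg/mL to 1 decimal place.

f = (1/2)^(τ/t½) = (1/2)^(93/31) ≈ 0.1250.
C₀ = D/Vd = 4000/200 ≈ 20.000 mcg/mL.
Before the 4th dose, 3 doses have been given. Superposition: Cmin = C₀·(f + f² + … + f^3).
≈ 20.000 × (0.1250 + 0.0156 + 0.0020) ≈ 20.000 × 0.1426 ≈ 2.852 mcg/mL.

2.9 mcg/mL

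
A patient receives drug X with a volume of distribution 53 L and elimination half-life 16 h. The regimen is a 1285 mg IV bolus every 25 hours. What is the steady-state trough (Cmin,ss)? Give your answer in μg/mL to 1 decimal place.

Over one 25-h interval, 25/16 ≈ 1.5625 half-lives elapse, leaving f ≈ 0.3386 of each dose.
Single-dose peak C₀ = D/Vd = 1285/53 ≈ 24.245 μg/mL.
Steady-state trough Cmin,ss = C₀·f/(1−f) ≈ 24.245 × 0.3386/0.6614 ≈ 12.412 μg/mL.

12.4 μg/mL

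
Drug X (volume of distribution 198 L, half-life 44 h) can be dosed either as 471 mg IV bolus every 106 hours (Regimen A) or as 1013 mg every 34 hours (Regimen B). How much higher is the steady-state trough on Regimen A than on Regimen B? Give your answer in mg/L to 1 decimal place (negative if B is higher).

Regimen A: f = (1/2)^(106/44) ≈ 0.1883; Cmin,ss = (471/198)·f/(1−f) ≈ 0.552 mg/L.
Regimen B: f = (1/2)^(34/44) ≈ 0.5853; Cmin,ss = (1013/198)·f/(1−f) ≈ 7.221 mg/L.
Difference ≈ 0.552 − 7.221 ≈ -6.669 mg/L.

-6.7 mg/L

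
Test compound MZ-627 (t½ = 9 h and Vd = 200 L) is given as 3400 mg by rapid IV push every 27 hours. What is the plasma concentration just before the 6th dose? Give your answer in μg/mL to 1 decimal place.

f = (1/2)^(τ/t½) = (1/2)^(27/9) ≈ 0.1250.
C₀ = D/Vd = 3400/200 ≈ 17.000 μg/mL.
Before the 6th dose, 5 doses have been given. Superposition: Cmin = C₀·(f + f² + … + f^5).
≈ 17.000 × (0.1250 + 0.0156 + 0.0020 + 0.0002 + 0.0000) ≈ 17.000 × 0.1428 ≈ 2.428 μg/mL.

2.4 μg/mL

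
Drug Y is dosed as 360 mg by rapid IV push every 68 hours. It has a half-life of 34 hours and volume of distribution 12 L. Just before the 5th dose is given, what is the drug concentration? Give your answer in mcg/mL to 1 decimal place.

f = (1/2)^(τ/t½) = (1/2)^(68/34) ≈ 0.2500.
C₀ = D/Vd = 360/12 ≈ 30.000 mcg/mL.
Before the 5th dose, 4 doses have been given. Superposition: Cmin = C₀·(f + f² + … + f^4).
≈ 30.000 × (0.2500 + 0.0625 + 0.0156 + 0.0039) ≈ 30.000 × 0.3320 ≈ 9.960 mcg/mL.

10.0 mcg/mL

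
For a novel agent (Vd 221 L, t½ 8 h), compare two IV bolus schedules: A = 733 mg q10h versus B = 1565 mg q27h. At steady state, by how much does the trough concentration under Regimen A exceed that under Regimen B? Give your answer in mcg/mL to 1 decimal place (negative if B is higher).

Regimen A: f = (1/2)^(10/8) ≈ 0.4204; Cmin,ss = (733/221)·f/(1−f) ≈ 2.406 mcg/mL.
Regimen B: f = (1/2)^(27/8) ≈ 0.0964; Cmin,ss = (1565/221)·f/(1−f) ≈ 0.755 mcg/mL.
Difference ≈ 2.406 − 0.755 ≈ 1.651 mcg/mL.

1.7 mcg/mL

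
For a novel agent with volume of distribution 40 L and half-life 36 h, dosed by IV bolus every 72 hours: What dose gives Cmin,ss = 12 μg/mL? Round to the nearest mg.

τ/t½ = 72/36 ≈ 2, so f = (1/2)^(72/36) ≈ 0.250000.
Cmin,ss = (D/Vd)·f/(1−f), so D = Cmin,ss·Vd·(1−f)/f.
D = 12 × 40 × (1−f)/f ≈ 12 × 40 × 3.00000 ≈ 1440.00 mg.

1440 mg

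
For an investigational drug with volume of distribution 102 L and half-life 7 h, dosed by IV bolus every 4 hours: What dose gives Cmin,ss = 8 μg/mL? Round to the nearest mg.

τ/t½ = 4/7 ≈ 0.57143, so f = (1/2)^(4/7) ≈ 0.672950.
Cmin,ss = (D/Vd)·f/(1−f), so D = Cmin,ss·Vd·(1−f)/f.
D = 8 × 102 × (1−f)/f ≈ 8 × 102 × 0.48599 ≈ 396.57 mg.

397 mg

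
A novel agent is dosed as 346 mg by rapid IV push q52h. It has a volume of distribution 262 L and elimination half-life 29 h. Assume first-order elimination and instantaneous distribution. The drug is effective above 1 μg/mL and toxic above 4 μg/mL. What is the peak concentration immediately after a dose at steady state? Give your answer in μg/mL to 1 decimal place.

τ/t½ = 52/29 ≈ 1.7931, so fraction remaining f = (1/2)^(52/29) ≈ 0.2886.
Accumulation ratio R = 1/(1 − f) ≈ 1/0.7114 ≈ 1.4057.
Each bolus raises the concentration by D/Vd = 346/262 ≈ 1.321 μg/mL.
Steady-state peak Cmax,ss = C₀·R ≈ 1.321 × 1.4057 ≈ 1.857 μg/mL.
Peak 1.9 μg/mL vs MTC 4 μg/mL: below toxic threshold.

1.9 μg/mL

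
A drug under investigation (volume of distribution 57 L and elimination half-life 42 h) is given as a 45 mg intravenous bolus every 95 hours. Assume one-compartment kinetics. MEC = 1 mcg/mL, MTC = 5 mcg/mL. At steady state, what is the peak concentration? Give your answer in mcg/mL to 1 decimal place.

1.0 mcg/mL

k = ln2/t½ = ln2/42 ≈ 0.016504 h⁻¹; fraction remaining f = e^(−kτ) = e^(−0.016504×95) ≈ 0.2085.
Accumulation ratio R = 1/(1 − f) ≈ 1/0.7915 ≈ 1.2634.
Each bolus raises the concentration by D/Vd = 45/57 ≈ 0.789 mcg/mL.
Steady-state peak Cmax,ss = C₀·R ≈ 0.789 × 1.2634 ≈ 0.997 mcg/mL.
Peak 1.0 mcg/mL vs MTC 5 mcg/mL: below toxic threshold.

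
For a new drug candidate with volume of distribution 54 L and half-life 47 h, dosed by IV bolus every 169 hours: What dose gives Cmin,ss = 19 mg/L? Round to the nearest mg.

11378 mg

τ/t½ = 169/47 ≈ 3.5957, so f = (1/2)^(169/47) ≈ 0.082713.
Cmin,ss = (D/Vd)·f/(1−f), so D = Cmin,ss·Vd·(1−f)/f.
D = 19 × 54 × (1−f)/f ≈ 19 × 54 × 11.09000 ≈ 11378.34 mg.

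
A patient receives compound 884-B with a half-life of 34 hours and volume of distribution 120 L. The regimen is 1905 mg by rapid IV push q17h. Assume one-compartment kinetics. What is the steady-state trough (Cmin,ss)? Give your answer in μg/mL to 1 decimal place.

38.3 μg/mL

Over one 17-h interval, 17/34 ≈ 0.5 half-lives elapse, leaving f ≈ 0.7071 of each dose.
At steady state, accumulation factor R = 1/(1 − e^(−kτ)) ≈ 3.4141.
Single-dose peak C₀ = D/Vd = 1905/120 ≈ 15.875 μg/mL.
Steady-state peak Cmax,ss = C₀·R ≈ 15.875 × 3.4141 ≈ 54.199 μg/mL.
One interval later, Cmin,ss = Cmax,ss·e^(−kτ) ≈ 54.199 × 0.7071 ≈ 38.324 μg/mL.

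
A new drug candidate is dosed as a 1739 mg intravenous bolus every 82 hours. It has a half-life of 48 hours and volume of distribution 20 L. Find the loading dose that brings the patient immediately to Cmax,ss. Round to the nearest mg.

f = (1/2)^(82/48) ≈ 0.306013; accumulation ratio R = 1/(1−f) ≈ 1.44095.
Loading dose to hit Cmax,ss on first dose: D_load = D_maint·R ≈ 1739 × 1.44095 ≈ 2505.81 mg.

2506 mg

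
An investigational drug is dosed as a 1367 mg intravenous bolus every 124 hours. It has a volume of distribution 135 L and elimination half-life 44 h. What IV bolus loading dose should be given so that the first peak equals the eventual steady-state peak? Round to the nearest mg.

1593 mg

f = (1/2)^(124/44) ≈ 0.141789; accumulation ratio R = 1/(1−f) ≈ 1.16521.
Loading dose to hit Cmax,ss on first dose: D_load = D_maint·R ≈ 1367 × 1.16521 ≈ 1592.84 mg.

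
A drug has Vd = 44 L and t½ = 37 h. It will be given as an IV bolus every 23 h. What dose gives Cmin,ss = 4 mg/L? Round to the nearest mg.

τ/t½ = 23/37 ≈ 0.62162, so f = (1/2)^(23/37) ≈ 0.649940.
Cmin,ss = (D/Vd)·f/(1−f), so D = Cmin,ss·Vd·(1−f)/f.
D = 4 × 44 × (1−f)/f ≈ 4 × 44 × 0.53860 ≈ 94.79 mg.

95 mg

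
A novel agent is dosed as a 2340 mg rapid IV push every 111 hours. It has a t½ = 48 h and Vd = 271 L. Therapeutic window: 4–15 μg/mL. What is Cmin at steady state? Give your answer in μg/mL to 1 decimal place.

Over one 111-h interval, 111/48 ≈ 2.3125 half-lives elapse, leaving f ≈ 0.2013 of each dose.
At steady state, accumulation factor R = 1/(1 − e^(−kτ)) ≈ 1.2520.
Each bolus raises the concentration by D/Vd = 2340/271 ≈ 8.635 μg/mL.
Steady-state peak Cmax,ss = C₀·R ≈ 8.635 × 1.2520 ≈ 10.811 μg/mL.
Steady-state trough Cmin,ss = Cmax,ss·f ≈ 10.811 × 0.2013 ≈ 2.176 μg/mL.
Trough 2.2 μg/mL vs MEC 4 μg/mL: subtherapeutic.

2.2 μg/mL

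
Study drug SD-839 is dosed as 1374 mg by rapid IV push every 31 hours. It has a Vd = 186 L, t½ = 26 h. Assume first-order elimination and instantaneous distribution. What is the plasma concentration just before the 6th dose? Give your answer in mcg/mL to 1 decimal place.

5.7 mcg/mL

f = (1/2)^(τ/t½) = (1/2)^(31/26) ≈ 0.4376.
C₀ = D/Vd = 1374/186 ≈ 7.387 mcg/mL.
Before the 6th dose, 5 doses have been given. Superposition: Cmin = C₀·(f + f² + … + f^5).
≈ 7.387 × (0.4376 + 0.1915 + 0.0838 + 0.0367 + 0.0160) ≈ 7.387 × 0.7656 ≈ 5.655 mcg/mL.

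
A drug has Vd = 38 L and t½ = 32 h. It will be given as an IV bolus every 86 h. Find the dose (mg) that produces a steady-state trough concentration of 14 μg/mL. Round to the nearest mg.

τ/t½ = 86/32 ≈ 2.6875, so f = (1/2)^(86/32) ≈ 0.155232.
Cmin,ss = (D/Vd)·f/(1−f), so D = Cmin,ss·Vd·(1−f)/f.
D = 14 × 38 × (1−f)/f ≈ 14 × 38 × 5.44197 ≈ 2895.13 mg.

2895 mg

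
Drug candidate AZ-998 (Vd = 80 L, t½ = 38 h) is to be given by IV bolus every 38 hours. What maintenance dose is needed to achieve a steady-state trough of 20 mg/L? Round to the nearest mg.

τ/t½ = 38/38 ≈ 1, so f = (1/2)^(38/38) ≈ 0.500000.
Cmin,ss = (D/Vd)·f/(1−f), so D = Cmin,ss·Vd·(1−f)/f.
D = 20 × 80 × (1−f)/f ≈ 20 × 80 × 1.00000 ≈ 1600.00 mg.

1600 mg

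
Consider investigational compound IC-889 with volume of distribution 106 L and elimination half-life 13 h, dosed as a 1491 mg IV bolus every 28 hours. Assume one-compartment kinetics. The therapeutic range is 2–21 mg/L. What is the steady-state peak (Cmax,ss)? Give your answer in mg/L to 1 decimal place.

k = ln2/t½ = ln2/13 ≈ 0.053319 h⁻¹; fraction remaining f = e^(−kτ) = e^(−0.053319×28) ≈ 0.2247.
At steady state, accumulation factor R = 1/(1 − e^(−kτ)) ≈ 1.2898.
Single-dose peak C₀ = D/Vd = 1491/106 ≈ 14.066 mg/L.
Cmax,ss = C₀/(1 − f) ≈ 14.066/0.7753 ≈ 18.143 mg/L.
Peak 18.1 mg/L vs MTC 21 mg/L: below toxic threshold.

18.1 mg/L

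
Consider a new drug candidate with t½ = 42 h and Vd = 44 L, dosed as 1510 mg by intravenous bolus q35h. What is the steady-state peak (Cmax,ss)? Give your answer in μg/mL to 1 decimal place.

τ/t½ = 35/42 ≈ 0.83333, so fraction remaining f = (1/2)^(35/42) ≈ 0.5612.
At steady state, accumulation factor R = 1/(1 − e^(−kτ)) ≈ 2.2789.
Single-dose peak C₀ = D/Vd = 1510/44 ≈ 34.318 μg/mL.
Steady-state peak Cmax,ss = C₀·R ≈ 34.318 × 2.2789 ≈ 78.207 μg/mL.

78.2 μg/mL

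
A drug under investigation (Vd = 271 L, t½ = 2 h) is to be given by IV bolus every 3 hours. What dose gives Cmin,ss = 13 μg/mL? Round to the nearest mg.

6442 mg

τ/t½ = 3/2 ≈ 1.5, so f = (1/2)^(3/2) ≈ 0.353553.
Cmin,ss = (D/Vd)·f/(1−f), so D = Cmin,ss·Vd·(1−f)/f.
D = 13 × 271 × (1−f)/f ≈ 13 × 271 × 1.82843 ≈ 6441.56 mg.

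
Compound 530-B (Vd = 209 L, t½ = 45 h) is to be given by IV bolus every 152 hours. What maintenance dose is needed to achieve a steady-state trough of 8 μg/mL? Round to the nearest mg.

15708 mg

τ/t½ = 152/45 ≈ 3.3778, so f = (1/2)^(152/45) ≈ 0.096203.
Cmin,ss = (D/Vd)·f/(1−f), so D = Cmin,ss·Vd·(1−f)/f.
D = 8 × 209 × (1−f)/f ≈ 8 × 209 × 9.39469 ≈ 15707.92 mg.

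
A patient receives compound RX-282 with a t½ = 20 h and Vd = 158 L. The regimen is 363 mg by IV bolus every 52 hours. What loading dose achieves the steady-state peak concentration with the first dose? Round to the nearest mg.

f = (1/2)^(52/20) ≈ 0.164938; accumulation ratio R = 1/(1−f) ≈ 1.19752.
Loading dose to hit Cmax,ss on first dose: D_load = D_maint·R ≈ 363 × 1.19752 ≈ 434.70 mg.

435 mg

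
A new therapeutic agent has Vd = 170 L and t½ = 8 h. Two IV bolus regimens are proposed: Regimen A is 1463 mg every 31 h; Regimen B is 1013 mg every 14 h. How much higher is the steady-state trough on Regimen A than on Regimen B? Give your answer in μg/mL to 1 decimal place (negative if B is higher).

Regimen A: f = (1/2)^(31/8) ≈ 0.0682; Cmin,ss = (1463/170)·f/(1−f) ≈ 0.630 μg/mL.
Regimen B: f = (1/2)^(14/8) ≈ 0.2973; Cmin,ss = (1013/170)·f/(1−f) ≈ 2.521 μg/mL.
Difference ≈ 0.630 − 2.521 ≈ -1.891 μg/mL.

-1.9 μg/mL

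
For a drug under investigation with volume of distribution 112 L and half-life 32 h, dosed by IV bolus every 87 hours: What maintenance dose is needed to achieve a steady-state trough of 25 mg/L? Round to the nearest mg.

τ/t½ = 87/32 ≈ 2.7188, so f = (1/2)^(87/32) ≈ 0.151906.
Cmin,ss = (D/Vd)·f/(1−f), so D = Cmin,ss·Vd·(1−f)/f.
D = 25 × 112 × (1−f)/f ≈ 25 × 112 × 5.58302 ≈ 15632.46 mg.

15632 mg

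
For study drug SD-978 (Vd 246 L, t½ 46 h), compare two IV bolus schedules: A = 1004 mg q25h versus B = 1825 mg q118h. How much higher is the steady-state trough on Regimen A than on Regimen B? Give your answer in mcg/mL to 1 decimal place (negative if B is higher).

7.4 mcg/mL

Regimen A: f = (1/2)^(25/46) ≈ 0.6861; Cmin,ss = (1004/246)·f/(1−f) ≈ 8.921 mcg/mL.
Regimen B: f = (1/2)^(118/46) ≈ 0.1690; Cmin,ss = (1825/246)·f/(1−f) ≈ 1.509 mcg/mL.
Difference ≈ 8.921 − 1.509 ≈ 7.412 mcg/mL.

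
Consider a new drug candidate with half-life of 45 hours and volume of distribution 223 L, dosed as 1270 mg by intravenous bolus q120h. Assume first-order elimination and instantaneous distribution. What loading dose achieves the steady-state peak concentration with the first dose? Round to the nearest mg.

1507 mg

f = (1/2)^(120/45) ≈ 0.157490; accumulation ratio R = 1/(1−f) ≈ 1.18693.
Loading dose to hit Cmax,ss on first dose: D_load = D_maint·R ≈ 1270 × 1.18693 ≈ 1507.40 mg.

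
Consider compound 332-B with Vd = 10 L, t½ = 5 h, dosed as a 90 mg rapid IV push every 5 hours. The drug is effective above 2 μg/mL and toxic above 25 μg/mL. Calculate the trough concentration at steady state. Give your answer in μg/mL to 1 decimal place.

9.0 μg/mL

The dosing interval is 1 half-life, so f = 2^(−1) = 0.5.
At steady state, R = 1/(1 − 0.5) = 2/1.
Single-dose peak C₀ = D/Vd = 90/10 = 9 μg/mL.
Steady-state peak Cmax,ss = C₀·R = 9 × 2/1 ≈ 18.000 μg/mL.
Steady-state trough Cmin,ss = Cmax,ss·f ≈ 18.000 × 0.5 ≈ 9.000 μg/mL.
Trough 9.0 μg/mL vs MEC 2 μg/mL: adequate.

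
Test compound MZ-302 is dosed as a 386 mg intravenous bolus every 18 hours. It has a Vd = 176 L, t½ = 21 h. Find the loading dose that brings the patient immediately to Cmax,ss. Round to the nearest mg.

f = (1/2)^(18/21) ≈ 0.552045; accumulation ratio R = 1/(1−f) ≈ 2.23237.
Loading dose to hit Cmax,ss on first dose: D_load = D_maint·R ≈ 386 × 2.23237 ≈ 861.69 mg.

862 mg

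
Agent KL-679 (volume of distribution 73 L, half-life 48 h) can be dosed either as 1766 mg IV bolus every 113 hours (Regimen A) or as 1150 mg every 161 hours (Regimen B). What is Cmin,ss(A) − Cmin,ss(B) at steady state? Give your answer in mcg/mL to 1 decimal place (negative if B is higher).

Regimen A: f = (1/2)^(113/48) ≈ 0.1956; Cmin,ss = (1766/73)·f/(1−f) ≈ 5.883 mcg/mL.
Regimen B: f = (1/2)^(161/48) ≈ 0.0978; Cmin,ss = (1150/73)·f/(1−f) ≈ 1.708 mcg/mL.
Difference ≈ 5.883 − 1.708 ≈ 4.175 mcg/mL.

4.2 mcg/mL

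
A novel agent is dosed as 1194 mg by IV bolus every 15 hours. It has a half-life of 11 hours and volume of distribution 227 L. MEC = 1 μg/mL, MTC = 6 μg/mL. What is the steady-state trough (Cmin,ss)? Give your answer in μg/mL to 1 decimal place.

3.3 μg/mL

k = ln2/t½ = ln2/11 ≈ 0.063013 h⁻¹; fraction remaining f = e^(−kτ) = e^(−0.063013×15) ≈ 0.3886.
Single-dose peak C₀ = D/Vd = 1194/227 ≈ 5.260 μg/mL.
Steady-state trough Cmin,ss = C₀·f/(1−f) ≈ 5.260 × 0.3886/0.6114 ≈ 3.343 μg/mL.
Trough 3.3 μg/mL vs MEC 1 μg/mL: adequate.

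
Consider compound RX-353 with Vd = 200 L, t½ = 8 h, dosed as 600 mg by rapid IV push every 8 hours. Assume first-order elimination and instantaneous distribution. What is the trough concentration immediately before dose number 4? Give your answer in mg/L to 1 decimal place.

f = (1/2)^(τ/t½) = (1/2)^(8/8) ≈ 0.5000.
C₀ = D/Vd = 600/200 ≈ 3.000 mg/L.
Before the 4th dose, 3 doses have been given. Superposition: Cmin = C₀·(f + f² + … + f^3).
≈ 3.000 × (0.5000 + 0.2500 + 0.1250) ≈ 3.000 × 0.8750 ≈ 2.625 mg/L.

2.6 mg/L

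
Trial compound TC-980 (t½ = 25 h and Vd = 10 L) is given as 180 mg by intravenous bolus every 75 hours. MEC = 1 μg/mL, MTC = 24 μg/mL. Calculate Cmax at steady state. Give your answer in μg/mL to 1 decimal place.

20.6 μg/mL

The dosing interval is 3 half-lives, so f = 2^(−3) = 0.125.
Accumulation ratio R = 1/(1 − f) = 1/0.875 = 8/7.
Single-dose peak C₀ = D/Vd = 180/10 = 18 μg/mL.
Steady-state peak Cmax,ss = C₀·R = 18 × 8/7 ≈ 20.571 μg/mL.
Peak 20.6 μg/mL vs MTC 24 μg/mL: below toxic threshold.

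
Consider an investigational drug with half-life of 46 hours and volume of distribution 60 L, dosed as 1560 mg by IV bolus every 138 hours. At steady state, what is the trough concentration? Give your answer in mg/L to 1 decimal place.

3.7 mg/L

τ = 138 h = 3 half-lives, so f = (1/2)^3 = 0.125.
Accumulation ratio R = 1/(1 − f) = 1/0.875 = 8/7.
Single-dose peak C₀ = D/Vd = 1560/60 = 26 mg/L.
Steady-state peak Cmax,ss = C₀·R = 26 × 8/7 ≈ 29.714 mg/L.
Steady-state trough Cmin,ss = Cmax,ss·f ≈ 29.714 × 0.125 ≈ 3.714 mg/L.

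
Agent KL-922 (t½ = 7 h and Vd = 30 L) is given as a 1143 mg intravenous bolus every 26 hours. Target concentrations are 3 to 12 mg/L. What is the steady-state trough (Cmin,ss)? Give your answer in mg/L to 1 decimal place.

3.1 mg/L

Over one 26-h interval, 26/7 ≈ 3.7143 half-lives elapse, leaving f ≈ 0.0762 of each dose.
Accumulation ratio R = 1/(1 − f) ≈ 1/0.9238 ≈ 1.0825.
Each bolus raises the concentration by D/Vd = 1143/30 ≈ 38.100 mg/L.
Steady-state peak Cmax,ss = C₀·R ≈ 38.100 × 1.0825 ≈ 41.243 mg/L.
Steady-state trough Cmin,ss = Cmax,ss·f ≈ 41.243 × 0.0762 ≈ 3.143 mg/L.
Trough 3.1 mg/L vs MEC 3 mg/L: adequate.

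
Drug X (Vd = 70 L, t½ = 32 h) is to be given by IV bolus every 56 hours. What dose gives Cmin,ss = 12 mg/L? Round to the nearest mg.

τ/t½ = 56/32 ≈ 1.75, so f = (1/2)^(56/32) ≈ 0.297302.
Cmin,ss = (D/Vd)·f/(1−f), so D = Cmin,ss·Vd·(1−f)/f.
D = 12 × 70 × (1−f)/f ≈ 12 × 70 × 2.36358 ≈ 1985.41 mg.

1985 mg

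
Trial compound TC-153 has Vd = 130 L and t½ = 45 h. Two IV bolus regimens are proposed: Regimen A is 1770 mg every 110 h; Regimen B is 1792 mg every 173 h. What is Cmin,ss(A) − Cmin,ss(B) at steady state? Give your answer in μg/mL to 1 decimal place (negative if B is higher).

2.0 μg/mL

Regimen A: f = (1/2)^(110/45) ≈ 0.1837; Cmin,ss = (1770/130)·f/(1−f) ≈ 3.064 μg/mL.
Regimen B: f = (1/2)^(173/45) ≈ 0.0696; Cmin,ss = (1792/130)·f/(1−f) ≈ 1.031 μg/mL.
Difference ≈ 3.064 − 1.031 ≈ 2.033 μg/mL.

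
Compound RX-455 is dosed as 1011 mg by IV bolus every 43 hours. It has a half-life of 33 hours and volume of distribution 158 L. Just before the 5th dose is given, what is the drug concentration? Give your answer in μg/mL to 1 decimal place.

4.2 μg/mL

f = (1/2)^(τ/t½) = (1/2)^(43/33) ≈ 0.4053.
C₀ = D/Vd = 1011/158 ≈ 6.399 μg/mL.
Before the 5th dose, 4 doses have been given. Superposition: Cmin = C₀·(f + f² + … + f^4).
≈ 6.399 × (0.4053 + 0.1643 + 0.0666 + 0.0270) ≈ 6.399 × 0.6632 ≈ 4.244 μg/mL.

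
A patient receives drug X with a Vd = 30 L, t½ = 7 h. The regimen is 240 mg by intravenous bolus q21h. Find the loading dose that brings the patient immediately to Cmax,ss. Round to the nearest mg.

f = (1/2)^(21/7) ≈ 0.125000; accumulation ratio R = 1/(1−f) ≈ 1.14286.
Loading dose to hit Cmax,ss on first dose: D_load = D_maint·R ≈ 240 × 1.14286 ≈ 274.29 mg.

274 mg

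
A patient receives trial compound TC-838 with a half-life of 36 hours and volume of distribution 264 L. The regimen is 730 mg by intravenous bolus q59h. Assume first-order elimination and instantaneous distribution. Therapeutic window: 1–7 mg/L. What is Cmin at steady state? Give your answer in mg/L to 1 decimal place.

1.3 mg/L

k = ln2/t½ = ln2/36 ≈ 0.019254 h⁻¹; fraction remaining f = e^(−kτ) = e^(−0.019254×59) ≈ 0.3211.
Single-dose peak C₀ = D/Vd = 730/264 ≈ 2.765 mg/L.
Steady-state trough Cmin,ss = C₀·f/(1−f) ≈ 2.765 × 0.3211/0.6789 ≈ 1.308 mg/L.
Trough 1.3 mg/L vs MEC 1 mg/L: adequate.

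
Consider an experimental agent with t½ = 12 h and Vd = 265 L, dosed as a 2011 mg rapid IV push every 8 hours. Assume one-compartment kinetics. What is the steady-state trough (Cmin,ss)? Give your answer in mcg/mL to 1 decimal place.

k = ln2/t½ = ln2/12 ≈ 0.057762 h⁻¹; fraction remaining f = e^(−kτ) = e^(−0.057762×8) ≈ 0.6300.
At steady state, accumulation factor R = 1/(1 − e^(−kτ)) ≈ 2.7027.
Each bolus raises the concentration by D/Vd = 2011/265 ≈ 7.589 mcg/mL.
Steady-state peak Cmax,ss = C₀·R ≈ 7.589 × 2.7027 ≈ 20.511 mcg/mL.
One interval later, Cmin,ss = Cmax,ss·e^(−kτ) ≈ 20.511 × 0.6300 ≈ 12.922 mcg/mL.

12.9 mcg/mL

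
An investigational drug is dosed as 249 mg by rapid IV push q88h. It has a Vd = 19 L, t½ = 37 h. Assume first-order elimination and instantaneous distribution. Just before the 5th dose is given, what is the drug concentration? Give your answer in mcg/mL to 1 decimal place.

3.1 mcg/mL

f = (1/2)^(τ/t½) = (1/2)^(88/37) ≈ 0.1923.
C₀ = D/Vd = 249/19 ≈ 13.105 mcg/mL.
Before the 5th dose, 4 doses have been given. Superposition: Cmin = C₀·(f + f² + … + f^4).
≈ 13.105 × (0.1923 + 0.0370 + 0.0071 + 0.0014) ≈ 13.105 × 0.2378 ≈ 3.116 mcg/mL.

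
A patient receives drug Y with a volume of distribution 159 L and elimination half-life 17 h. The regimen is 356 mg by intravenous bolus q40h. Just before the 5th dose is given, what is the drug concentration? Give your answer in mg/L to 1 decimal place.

f = (1/2)^(τ/t½) = (1/2)^(40/17) ≈ 0.1957.
C₀ = D/Vd = 356/159 ≈ 2.239 mg/L.
Before the 5th dose, 4 doses have been given. Superposition: Cmin = C₀·(f + f² + … + f^4).
≈ 2.239 × (0.1957 + 0.0383 + 0.0075 + 0.0015) ≈ 2.239 × 0.2430 ≈ 0.544 mg/L.

0.5 mg/L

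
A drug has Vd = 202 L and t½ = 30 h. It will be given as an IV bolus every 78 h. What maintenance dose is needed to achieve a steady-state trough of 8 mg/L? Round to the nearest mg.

8182 mg

τ/t½ = 78/30 ≈ 2.6, so f = (1/2)^(78/30) ≈ 0.164938.
Cmin,ss = (D/Vd)·f/(1−f), so D = Cmin,ss·Vd·(1−f)/f.
D = 8 × 202 × (1−f)/f ≈ 8 × 202 × 5.06288 ≈ 8181.61 mg.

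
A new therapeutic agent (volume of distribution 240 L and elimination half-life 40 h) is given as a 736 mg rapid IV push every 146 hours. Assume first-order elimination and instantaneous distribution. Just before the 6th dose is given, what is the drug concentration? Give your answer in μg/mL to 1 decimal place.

0.3 μg/mL

f = (1/2)^(τ/t½) = (1/2)^(146/40) ≈ 0.0797.
C₀ = D/Vd = 736/240 ≈ 3.067 μg/mL.
Before the 6th dose, 5 doses have been given. Superposition: Cmin = C₀·(f + f² + … + f^5).
≈ 3.067 × (0.0797 + 0.0064 + 0.0005 + 0.0000 + 0.0000) ≈ 3.067 × 0.0866 ≈ 0.266 μg/mL.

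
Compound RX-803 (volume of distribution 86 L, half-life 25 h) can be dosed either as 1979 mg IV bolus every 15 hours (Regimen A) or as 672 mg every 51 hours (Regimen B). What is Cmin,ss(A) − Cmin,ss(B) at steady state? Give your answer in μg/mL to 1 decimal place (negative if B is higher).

Regimen A: f = (1/2)^(15/25) ≈ 0.6598; Cmin,ss = (1979/86)·f/(1−f) ≈ 44.630 μg/mL.
Regimen B: f = (1/2)^(51/25) ≈ 0.2432; Cmin,ss = (672/86)·f/(1−f) ≈ 2.511 μg/mL.
Difference ≈ 44.630 − 2.511 ≈ 42.119 μg/mL.

42.1 μg/mL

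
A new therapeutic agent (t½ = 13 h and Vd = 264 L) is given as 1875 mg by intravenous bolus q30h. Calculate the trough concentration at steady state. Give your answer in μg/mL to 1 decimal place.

1.8 μg/mL

Over one 30-h interval, 30/13 ≈ 2.3077 half-lives elapse, leaving f ≈ 0.2020 of each dose.
Accumulation ratio R = 1/(1 − f) ≈ 1/0.7980 ≈ 1.2531.
Single-dose peak C₀ = D/Vd = 1875/264 ≈ 7.102 μg/mL.
Cmax,ss = C₀/(1 − f) ≈ 7.102/0.7980 ≈ 8.900 μg/mL.
One interval later, Cmin,ss = Cmax,ss·e^(−kτ) ≈ 8.900 × 0.2020 ≈ 1.798 μg/mL.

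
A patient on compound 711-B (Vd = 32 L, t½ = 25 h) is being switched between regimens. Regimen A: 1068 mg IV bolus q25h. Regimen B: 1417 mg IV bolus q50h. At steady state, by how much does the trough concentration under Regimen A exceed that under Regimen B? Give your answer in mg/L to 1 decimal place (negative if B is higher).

Regimen A: f = (1/2)^(25/25) ≈ 0.5000; Cmin,ss = (1068/32)·f/(1−f) ≈ 33.375 mg/L.
Regimen B: f = (1/2)^(50/25) ≈ 0.2500; Cmin,ss = (1417/32)·f/(1−f) ≈ 14.760 mg/L.
Difference ≈ 33.375 − 14.760 ≈ 18.615 mg/L.

18.6 mg/L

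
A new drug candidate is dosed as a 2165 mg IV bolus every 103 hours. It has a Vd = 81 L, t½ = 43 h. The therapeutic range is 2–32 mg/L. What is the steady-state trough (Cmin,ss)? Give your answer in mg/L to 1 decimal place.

6.3 mg/L

Over one 103-h interval, 103/43 ≈ 2.3953 half-lives elapse, leaving f ≈ 0.1901 of each dose.
Accumulation ratio R = 1/(1 − f) ≈ 1/0.8099 ≈ 1.2347.
Single-dose peak C₀ = D/Vd = 2165/81 ≈ 26.728 mg/L.
Cmax,ss = C₀/(1 − f) ≈ 26.728/0.8099 ≈ 33.002 mg/L.
One interval later, Cmin,ss = Cmax,ss·e^(−kτ) ≈ 33.002 × 0.1901 ≈ 6.274 mg/L.
Trough 6.3 mg/L vs MEC 2 mg/L: adequate.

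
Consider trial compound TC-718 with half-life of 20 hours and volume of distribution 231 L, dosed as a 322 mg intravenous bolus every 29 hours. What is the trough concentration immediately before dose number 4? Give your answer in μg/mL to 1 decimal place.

f = (1/2)^(τ/t½) = (1/2)^(29/20) ≈ 0.3660.
C₀ = D/Vd = 322/231 ≈ 1.394 μg/mL.
Before the 4th dose, 3 doses have been given. Superposition: Cmin = C₀·(f + f² + … + f^3).
≈ 1.394 × (0.3660 + 0.1340 + 0.0490) ≈ 1.394 × 0.5490 ≈ 0.765 μg/mL.

0.8 μg/mL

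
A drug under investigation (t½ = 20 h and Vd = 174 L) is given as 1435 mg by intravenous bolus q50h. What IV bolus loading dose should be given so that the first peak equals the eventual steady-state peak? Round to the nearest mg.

f = (1/2)^(50/20) ≈ 0.176777; accumulation ratio R = 1/(1−f) ≈ 1.21474.
Loading dose to hit Cmax,ss on first dose: D_load = D_maint·R ≈ 1435 × 1.21474 ≈ 1743.15 mg.

1743 mg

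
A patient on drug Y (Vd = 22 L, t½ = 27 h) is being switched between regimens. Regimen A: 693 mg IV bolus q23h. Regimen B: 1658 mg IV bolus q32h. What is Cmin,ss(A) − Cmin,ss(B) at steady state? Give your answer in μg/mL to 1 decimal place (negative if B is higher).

Regimen A: f = (1/2)^(23/27) ≈ 0.5541; Cmin,ss = (693/22)·f/(1−f) ≈ 39.144 μg/mL.
Regimen B: f = (1/2)^(32/27) ≈ 0.4398; Cmin,ss = (1658/22)·f/(1−f) ≈ 59.166 μg/mL.
Difference ≈ 39.144 − 59.166 ≈ -20.022 μg/mL.

-20.0 μg/mL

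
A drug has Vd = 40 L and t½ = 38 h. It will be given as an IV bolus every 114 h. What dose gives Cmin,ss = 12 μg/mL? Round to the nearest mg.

3360 mg

τ/t½ = 114/38 ≈ 3, so f = (1/2)^(114/38) ≈ 0.125000.
Cmin,ss = (D/Vd)·f/(1−f), so D = Cmin,ss·Vd·(1−f)/f.
D = 12 × 40 × (1−f)/f ≈ 12 × 40 × 7.00000 ≈ 3360.00 mg.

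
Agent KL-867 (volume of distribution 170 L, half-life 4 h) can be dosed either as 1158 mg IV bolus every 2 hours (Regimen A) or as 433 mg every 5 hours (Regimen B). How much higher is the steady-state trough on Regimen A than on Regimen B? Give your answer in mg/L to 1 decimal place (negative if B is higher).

Regimen A: f = (1/2)^(2/4) ≈ 0.7071; Cmin,ss = (1158/170)·f/(1−f) ≈ 16.445 mg/L.
Regimen B: f = (1/2)^(5/4) ≈ 0.4204; Cmin,ss = (433/170)·f/(1−f) ≈ 1.847 mg/L.
Difference ≈ 16.445 − 1.847 ≈ 14.598 mg/L.

14.6 mg/L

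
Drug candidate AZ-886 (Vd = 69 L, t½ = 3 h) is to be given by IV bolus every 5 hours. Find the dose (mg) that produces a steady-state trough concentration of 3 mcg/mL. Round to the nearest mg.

450 mg

τ/t½ = 5/3 ≈ 1.6667, so f = (1/2)^(5/3) ≈ 0.314980.
Cmin,ss = (D/Vd)·f/(1−f), so D = Cmin,ss·Vd·(1−f)/f.
D = 3 × 69 × (1−f)/f ≈ 3 × 69 × 2.17480 ≈ 450.18 mg.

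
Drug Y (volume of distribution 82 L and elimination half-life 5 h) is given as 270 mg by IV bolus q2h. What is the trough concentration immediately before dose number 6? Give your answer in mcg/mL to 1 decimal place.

7.7 mcg/mL

f = (1/2)^(τ/t½) = (1/2)^(2/5) ≈ 0.7579.
C₀ = D/Vd = 270/82 ≈ 3.293 mcg/mL.
Before the 6th dose, 5 doses have been given. Superposition: Cmin = C₀·(f + f² + … + f^5).
≈ 3.293 × (0.7579 + 0.5744 + 0.4353 + 0.3299 + 0.2501) ≈ 3.293 × 2.3476 ≈ 7.731 mcg/mL.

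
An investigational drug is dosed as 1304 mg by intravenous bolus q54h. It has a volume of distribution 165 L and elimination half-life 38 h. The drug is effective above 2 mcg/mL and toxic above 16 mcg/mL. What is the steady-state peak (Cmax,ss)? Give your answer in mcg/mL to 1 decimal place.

Over one 54-h interval, 54/38 ≈ 1.4211 half-lives elapse, leaving f ≈ 0.3734 of each dose.
At steady state, accumulation factor R = 1/(1 − e^(−kτ)) ≈ 1.5959.
Single-dose peak C₀ = D/Vd = 1304/165 ≈ 7.903 mcg/mL.
Steady-state peak Cmax,ss = C₀·R ≈ 7.903 × 1.5959 ≈ 12.612 mcg/mL.
Peak 12.6 mcg/mL vs MTC 16 mcg/mL: below toxic threshold.

12.6 mcg/mL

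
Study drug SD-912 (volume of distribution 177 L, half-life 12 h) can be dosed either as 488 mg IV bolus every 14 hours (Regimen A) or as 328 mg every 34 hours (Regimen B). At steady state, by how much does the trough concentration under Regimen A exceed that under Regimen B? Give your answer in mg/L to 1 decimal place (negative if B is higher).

Regimen A: f = (1/2)^(14/12) ≈ 0.4454; Cmin,ss = (488/177)·f/(1−f) ≈ 2.214 mg/L.
Regimen B: f = (1/2)^(34/12) ≈ 0.1403; Cmin,ss = (328/177)·f/(1−f) ≈ 0.302 mg/L.
Difference ≈ 2.214 − 0.302 ≈ 1.912 mg/L.

1.9 mg/L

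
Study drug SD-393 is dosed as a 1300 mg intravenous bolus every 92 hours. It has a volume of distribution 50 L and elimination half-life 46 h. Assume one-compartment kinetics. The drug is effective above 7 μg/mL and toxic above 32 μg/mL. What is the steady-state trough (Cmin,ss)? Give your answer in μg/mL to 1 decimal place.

τ = 92 h = 2 half-lives, so f = (1/2)^2 = 0.25.
Accumulation ratio R = 1/(1 − f) = 1/0.75 = 4/3.
Single-dose peak C₀ = D/Vd = 1300/50 = 26 μg/mL.
Steady-state peak Cmax,ss = C₀·R = 26 × 4/3 ≈ 34.667 μg/mL.
Steady-state trough Cmin,ss = Cmax,ss·f ≈ 34.667 × 0.25 ≈ 8.667 μg/mL.
Trough 8.7 μg/mL vs MEC 7 μg/mL: adequate.

8.7 μg/mL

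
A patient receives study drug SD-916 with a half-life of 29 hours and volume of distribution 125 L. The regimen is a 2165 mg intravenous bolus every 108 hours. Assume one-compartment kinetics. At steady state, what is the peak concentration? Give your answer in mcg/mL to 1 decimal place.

τ/t½ = 108/29 ≈ 3.7241, so fraction remaining f = (1/2)^(108/29) ≈ 0.0757.
At steady state, accumulation factor R = 1/(1 − e^(−kτ)) ≈ 1.0819.
Each bolus raises the concentration by D/Vd = 2165/125 ≈ 17.320 mcg/mL.
Steady-state peak Cmax,ss = C₀·R ≈ 17.320 × 1.0819 ≈ 18.739 mcg/mL.

18.7 mcg/mL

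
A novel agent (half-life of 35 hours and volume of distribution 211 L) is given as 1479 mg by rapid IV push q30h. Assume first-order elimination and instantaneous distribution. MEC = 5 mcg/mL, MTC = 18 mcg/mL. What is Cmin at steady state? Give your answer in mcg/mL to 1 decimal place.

8.6 mcg/mL

Over one 30-h interval, 30/35 ≈ 0.85714 half-lives elapse, leaving f ≈ 0.5520 of each dose.
Accumulation ratio R = 1/(1 − f) ≈ 1/0.4480 ≈ 2.2321.
Single-dose peak C₀ = D/Vd = 1479/211 ≈ 7.009 mcg/mL.
Steady-state peak Cmax,ss = C₀·R ≈ 7.009 × 2.2321 ≈ 15.645 mcg/mL.
One interval later, Cmin,ss = Cmax,ss·e^(−kτ) ≈ 15.645 × 0.5520 ≈ 8.636 mcg/mL.
Trough 8.6 mcg/mL vs MEC 5 mcg/mL: adequate.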